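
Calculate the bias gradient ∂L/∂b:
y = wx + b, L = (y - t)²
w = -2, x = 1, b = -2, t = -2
∂L/∂b = -4

y = wx + b = (-2)(1) + -2 = -4
∂L/∂y = 2(y - t) = 2(-4 - -2) = -4
∂y/∂b = 1
∂L/∂b = ∂L/∂y · ∂y/∂b = -4 × 1 = -4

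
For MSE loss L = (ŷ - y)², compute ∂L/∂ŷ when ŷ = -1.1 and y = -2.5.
∂L/∂ŷ = 2.8

∂L/∂ŷ = 2(ŷ - y) = 2(-1.1 - -2.5) = 2(1.4) = 2.8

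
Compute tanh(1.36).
0.8764

tanh(1.36) = (e^(1.36) - e^(-1.36))/(e^(1.36) + e^(-1.36)) = 0.8764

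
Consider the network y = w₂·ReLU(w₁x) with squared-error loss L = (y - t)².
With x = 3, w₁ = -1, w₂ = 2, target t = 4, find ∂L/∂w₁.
∂L/∂w₁ = 0

Forward pass:
z = w₁x = -1×3 = -3
h = ReLU(-3) = 0
y = w₂h = 2×0 = 0

Backward pass:
∂L/∂y = 2(y - t) = 2(0 - 4) = -8
∂y/∂h = w₂ = 2
∂h/∂z = 0 (ReLU derivative)
∂z/∂w₁ = x = 3

∂L/∂w₁ = -8 × 2 × 0 × 3 = 0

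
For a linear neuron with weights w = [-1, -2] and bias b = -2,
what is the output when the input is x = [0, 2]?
y = -6

y = (-1)(0) + (-2)(2) + -2 = -6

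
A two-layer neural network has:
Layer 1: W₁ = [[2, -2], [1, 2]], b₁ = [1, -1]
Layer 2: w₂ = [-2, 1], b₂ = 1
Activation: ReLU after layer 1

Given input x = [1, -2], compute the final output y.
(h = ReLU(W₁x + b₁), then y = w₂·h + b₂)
y = -13

Layer 1 pre-activation: z₁ = [7, -4]
After ReLU: h = [7, 0]
Layer 2 output: y = -2×7 + 1×0 + 1 = -13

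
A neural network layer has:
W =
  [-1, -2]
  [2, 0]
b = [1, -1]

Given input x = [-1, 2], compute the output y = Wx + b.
y = [-2, -3]

Wx = [-1×-1 + -2×2, 2×-1 + 0×2]
   = [-3, -2]
y = Wx + b = [-3 + 1, -2 + -1] = [-2, -3]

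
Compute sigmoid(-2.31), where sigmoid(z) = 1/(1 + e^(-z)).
0.0903

sigmoid(-2.31) = 1/(1 + e^(2.31)) = 1/(1 + 10.07) = 0.0903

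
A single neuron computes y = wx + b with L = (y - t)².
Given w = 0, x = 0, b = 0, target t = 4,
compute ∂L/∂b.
∂L/∂b = -8

y = wx + b = (0)(0) + 0 = 0
∂L/∂y = 2(y - t) = 2(0 - 4) = -8
∂y/∂b = 1
∂L/∂b = ∂L/∂y · ∂y/∂b = -8 × 1 = -8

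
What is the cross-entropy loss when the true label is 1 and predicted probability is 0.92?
L = 0.08338

L = -1·log(0.92) - 0·log(0.08) = -log(0.92) = 0.08338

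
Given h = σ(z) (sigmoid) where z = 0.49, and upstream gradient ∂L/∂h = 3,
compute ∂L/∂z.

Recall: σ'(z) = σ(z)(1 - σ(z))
∂L/∂z = 0.7067

σ(0.49) = 0.6201
σ'(0.49) = σ(0.49)(1 - σ(0.49)) = 0.6201 × 0.3799 = 0.2356
∂L/∂z = ∂L/∂h · σ'(z) = 3 × 0.2356 = 0.7067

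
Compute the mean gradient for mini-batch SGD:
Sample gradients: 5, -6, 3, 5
Average gradient = 1.75

Average = (1/4)(5 + -6 + 3 + 5) = 7/4 = 1.75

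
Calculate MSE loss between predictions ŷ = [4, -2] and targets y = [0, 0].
MSE = 10

MSE = (1/2)((4-0)² + (-2-0)²) = (1/2)(16 + 4) = 10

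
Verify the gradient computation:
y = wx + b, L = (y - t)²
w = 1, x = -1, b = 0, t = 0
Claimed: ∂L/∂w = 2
Correct

y = (1)(-1) + 0 = -1
∂L/∂y = 2(y - t) = 2(-1 - 0) = -2
∂y/∂w = x = -1
∂L/∂w = -2 × -1 = 2

Claimed value: 2
Correct: The correct gradient is 2.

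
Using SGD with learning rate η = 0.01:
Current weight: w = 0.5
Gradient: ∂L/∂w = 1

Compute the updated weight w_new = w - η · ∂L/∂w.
w_new = 0.49

w_new = w - η·∂L/∂w = 0.5 - 0.01×(1) = 0.5 - (0.01) = 0.49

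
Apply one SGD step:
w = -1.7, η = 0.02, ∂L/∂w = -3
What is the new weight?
w_new = -1.64

w_new = w - η·∂L/∂w = -1.7 - 0.02×(-3) = -1.7 - (-0.06) = -1.64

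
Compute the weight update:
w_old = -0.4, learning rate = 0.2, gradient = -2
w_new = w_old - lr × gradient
w_new = 0

w_new = w - η·∂L/∂w = -0.4 - 0.2×(-2) = -0.4 - (-0.4) = 0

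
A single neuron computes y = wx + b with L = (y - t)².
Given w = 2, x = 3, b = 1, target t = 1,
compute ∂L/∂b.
∂L/∂b = 12

y = wx + b = (2)(3) + 1 = 7
∂L/∂y = 2(y - t) = 2(7 - 1) = 12
∂y/∂b = 1
∂L/∂b = ∂L/∂y · ∂y/∂b = 12 × 1 = 12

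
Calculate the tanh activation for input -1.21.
-0.8367

tanh(-1.21) = (e^(-1.21) - e^(1.21))/(e^(-1.21) + e^(1.21)) = -0.8367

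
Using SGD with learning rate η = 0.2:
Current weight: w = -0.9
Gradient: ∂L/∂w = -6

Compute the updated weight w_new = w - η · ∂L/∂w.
w_new = 0.3

w_new = w - η·∂L/∂w = -0.9 - 0.2×(-6) = -0.9 - (-1.2) = 0.3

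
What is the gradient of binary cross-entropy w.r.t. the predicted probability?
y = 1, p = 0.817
∂L/∂p = -1.224

∂L/∂p = -y/p + (1-y)/(1-p) = -1/0.817 + 0 = -1.224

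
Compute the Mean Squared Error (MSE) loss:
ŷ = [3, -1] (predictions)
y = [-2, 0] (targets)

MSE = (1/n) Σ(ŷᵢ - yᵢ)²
MSE = 13

MSE = (1/2)((3--2)² + (-1-0)²) = (1/2)(25 + 1) = 13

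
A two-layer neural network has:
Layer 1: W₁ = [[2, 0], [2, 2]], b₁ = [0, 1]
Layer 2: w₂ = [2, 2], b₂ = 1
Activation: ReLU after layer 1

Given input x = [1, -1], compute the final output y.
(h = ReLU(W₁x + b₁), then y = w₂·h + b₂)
y = 7

Layer 1 pre-activation: z₁ = [2, 1]
After ReLU: h = [2, 1]
Layer 2 output: y = 2×2 + 2×1 + 1 = 7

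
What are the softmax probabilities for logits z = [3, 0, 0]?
p = [0.9094, 0.0453, 0.0453]

exp(z) = [20.09, 1, 1]
Sum = 22.09
p = [0.9094, 0.0453, 0.0453]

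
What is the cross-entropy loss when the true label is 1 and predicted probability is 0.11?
L = 2.207

L = -1·log(0.11) - 0·log(0.89) = -log(0.11) = 2.207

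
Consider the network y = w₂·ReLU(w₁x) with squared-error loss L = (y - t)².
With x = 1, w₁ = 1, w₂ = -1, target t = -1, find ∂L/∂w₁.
∂L/∂w₁ = 0

Forward pass:
z = w₁x = 1×1 = 1
h = ReLU(1) = 1
y = w₂h = -1×1 = -1

Backward pass:
∂L/∂y = 2(y - t) = 2(-1 - -1) = 0
∂y/∂h = w₂ = -1
∂h/∂z = 1 (ReLU derivative)
∂z/∂w₁ = x = 1

∂L/∂w₁ = 0 × -1 × 1 × 1 = 0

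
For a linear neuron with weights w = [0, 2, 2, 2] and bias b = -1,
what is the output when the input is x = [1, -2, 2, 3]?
y = 5

y = (0)(1) + (2)(-2) + (2)(2) + (2)(3) + -1 = 5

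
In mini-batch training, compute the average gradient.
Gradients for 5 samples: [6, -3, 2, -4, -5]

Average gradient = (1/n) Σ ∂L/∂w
Average gradient = -0.8

Average = (1/5)(6 + -3 + 2 + -4 + -5) = -4/5 = -0.8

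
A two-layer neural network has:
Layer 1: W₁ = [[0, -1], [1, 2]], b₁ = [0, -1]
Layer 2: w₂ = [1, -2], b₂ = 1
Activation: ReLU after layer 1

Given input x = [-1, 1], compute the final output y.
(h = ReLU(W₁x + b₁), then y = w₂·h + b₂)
y = 1

Layer 1 pre-activation: z₁ = [-1, 0]
After ReLU: h = [0, 0]
Layer 2 output: y = 1×0 + -2×0 + 1 = 1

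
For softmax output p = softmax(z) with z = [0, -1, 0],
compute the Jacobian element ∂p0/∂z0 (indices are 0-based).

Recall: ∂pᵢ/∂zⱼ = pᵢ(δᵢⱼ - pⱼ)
∂p0/∂z0 = 0.244

p = softmax(z) = [0.4223, 0.1554, 0.4223]
p0 = 0.4223

∂p0/∂z0 = p0(1 - p0) = 0.4223 × (1 - 0.4223) = 0.244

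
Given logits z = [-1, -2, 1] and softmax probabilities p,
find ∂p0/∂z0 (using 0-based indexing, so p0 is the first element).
∂p0/∂z0 = 0.1012

p = softmax(z) = [0.1142, 0.04201, 0.8438]
p0 = 0.1142

∂p0/∂z0 = p0(1 - p0) = 0.1142 × (1 - 0.1142) = 0.1012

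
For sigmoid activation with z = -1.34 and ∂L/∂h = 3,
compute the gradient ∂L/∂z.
∂L/∂z = 0.4933

σ(-1.34) = 0.2075
σ'(-1.34) = σ(-1.34)(1 - σ(-1.34)) = 0.2075 × 0.7925 = 0.1644
∂L/∂z = ∂L/∂h · σ'(z) = 3 × 0.1644 = 0.4933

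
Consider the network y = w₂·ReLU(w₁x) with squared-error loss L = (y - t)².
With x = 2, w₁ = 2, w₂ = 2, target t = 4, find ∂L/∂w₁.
∂L/∂w₁ = 32

Forward pass:
z = w₁x = 2×2 = 4
h = ReLU(4) = 4
y = w₂h = 2×4 = 8

Backward pass:
∂L/∂y = 2(y - t) = 2(8 - 4) = 8
∂y/∂h = w₂ = 2
∂h/∂z = 1 (ReLU derivative)
∂z/∂w₁ = x = 2

∂L/∂w₁ = 8 × 2 × 1 × 2 = 32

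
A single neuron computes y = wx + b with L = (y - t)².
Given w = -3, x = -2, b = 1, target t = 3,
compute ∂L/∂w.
∂L/∂w = -16

y = wx + b = (-3)(-2) + 1 = 7
∂L/∂y = 2(y - t) = 2(7 - 3) = 8
∂y/∂w = x = -2
∂L/∂w = ∂L/∂y · ∂y/∂w = 8 × -2 = -16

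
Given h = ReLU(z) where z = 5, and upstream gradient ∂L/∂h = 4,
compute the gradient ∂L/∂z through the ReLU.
∂L/∂z = 4

h = ReLU(5) = 5
Since z > 0: ∂h/∂z = 1
∂L/∂z = ∂L/∂h · ∂h/∂z = 4 × 1 = 4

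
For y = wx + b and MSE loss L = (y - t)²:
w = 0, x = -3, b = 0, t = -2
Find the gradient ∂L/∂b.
∂L/∂b = 4

y = wx + b = (0)(-3) + 0 = 0
∂L/∂y = 2(y - t) = 2(0 - -2) = 4
∂y/∂b = 1
∂L/∂b = ∂L/∂y · ∂y/∂b = 4 × 1 = 4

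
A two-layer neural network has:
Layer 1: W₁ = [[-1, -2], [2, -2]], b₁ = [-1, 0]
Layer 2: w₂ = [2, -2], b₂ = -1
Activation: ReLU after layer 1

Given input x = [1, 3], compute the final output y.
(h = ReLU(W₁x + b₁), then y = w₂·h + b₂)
y = -1

Layer 1 pre-activation: z₁ = [-8, -4]
After ReLU: h = [0, 0]
Layer 2 output: y = 2×0 + -2×0 + -1 = -1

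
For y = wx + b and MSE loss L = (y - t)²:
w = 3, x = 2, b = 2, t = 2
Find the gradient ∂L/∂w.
∂L/∂w = 24

y = wx + b = (3)(2) + 2 = 8
∂L/∂y = 2(y - t) = 2(8 - 2) = 12
∂y/∂w = x = 2
∂L/∂w = ∂L/∂y · ∂y/∂w = 12 × 2 = 24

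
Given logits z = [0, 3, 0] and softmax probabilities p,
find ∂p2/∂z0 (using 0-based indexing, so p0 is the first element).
∂p2/∂z0 = -0.00205

p = softmax(z) = [0.04528, 0.9094, 0.04528]
p2 = 0.04528, p0 = 0.04528

∂p2/∂z0 = -p2 × p0 = -0.04528 × 0.04528 = -0.00205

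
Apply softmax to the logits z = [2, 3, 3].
p = [0.1554, 0.4223, 0.4223]

exp(z) = [7.389, 20.09, 20.09]
Sum = 47.56
p = [0.1554, 0.4223, 0.4223]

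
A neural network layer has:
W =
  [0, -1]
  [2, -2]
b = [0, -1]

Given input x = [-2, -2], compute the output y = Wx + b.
y = [2, -1]

Wx = [0×-2 + -1×-2, 2×-2 + -2×-2]
   = [2, 0]
y = Wx + b = [2 + 0, 0 + -1] = [2, -1]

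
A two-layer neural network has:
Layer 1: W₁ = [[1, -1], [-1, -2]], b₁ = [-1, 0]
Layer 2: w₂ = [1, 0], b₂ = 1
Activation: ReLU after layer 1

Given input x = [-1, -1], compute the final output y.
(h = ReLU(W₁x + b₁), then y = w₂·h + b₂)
y = 1

Layer 1 pre-activation: z₁ = [-1, 3]
After ReLU: h = [0, 3]
Layer 2 output: y = 1×0 + 0×3 + 1 = 1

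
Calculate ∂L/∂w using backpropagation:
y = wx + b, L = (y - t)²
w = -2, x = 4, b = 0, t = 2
∂L/∂w = -80

y = wx + b = (-2)(4) + 0 = -8
∂L/∂y = 2(y - t) = 2(-8 - 2) = -20
∂y/∂w = x = 4
∂L/∂w = ∂L/∂y · ∂y/∂w = -20 × 4 = -80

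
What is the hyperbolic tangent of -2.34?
-0.9816

tanh(-2.34) = (e^(-2.34) - e^(2.34))/(e^(-2.34) + e^(2.34)) = -0.9816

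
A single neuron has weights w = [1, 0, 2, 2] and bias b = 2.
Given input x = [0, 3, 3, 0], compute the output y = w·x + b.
y = 8

y = (1)(0) + (0)(3) + (2)(3) + (2)(0) + 2 = 8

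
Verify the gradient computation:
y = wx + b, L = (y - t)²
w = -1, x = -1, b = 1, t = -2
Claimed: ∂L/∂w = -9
Incorrect

y = (-1)(-1) + 1 = 2
∂L/∂y = 2(y - t) = 2(2 - -2) = 8
∂y/∂w = x = -1
∂L/∂w = 8 × -1 = -8

Claimed value: -9
Incorrect: The correct gradient is -8.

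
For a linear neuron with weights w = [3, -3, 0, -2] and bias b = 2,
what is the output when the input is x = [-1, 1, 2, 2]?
y = -8

y = (3)(-1) + (-3)(1) + (0)(2) + (-2)(2) + 2 = -8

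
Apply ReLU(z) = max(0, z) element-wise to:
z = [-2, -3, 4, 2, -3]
h = [0, 0, 4, 2, 0]

ReLU applied element-wise: max(0,-2)=0, max(0,-3)=0, max(0,4)=4, max(0,2)=2, max(0,-3)=0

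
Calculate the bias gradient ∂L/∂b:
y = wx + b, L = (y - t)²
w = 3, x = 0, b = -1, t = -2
∂L/∂b = 2

y = wx + b = (3)(0) + -1 = -1
∂L/∂y = 2(y - t) = 2(-1 - -2) = 2
∂y/∂b = 1
∂L/∂b = ∂L/∂y · ∂y/∂b = 2 × 1 = 2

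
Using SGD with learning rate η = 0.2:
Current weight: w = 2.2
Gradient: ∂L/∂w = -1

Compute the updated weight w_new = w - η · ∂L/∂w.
w_new = 2.4

w_new = w - η·∂L/∂w = 2.2 - 0.2×(-1) = 2.2 - (-0.2) = 2.4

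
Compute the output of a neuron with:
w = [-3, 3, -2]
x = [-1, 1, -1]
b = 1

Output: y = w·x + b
y = 9

y = (-3)(-1) + (3)(1) + (-2)(-1) + 1 = 9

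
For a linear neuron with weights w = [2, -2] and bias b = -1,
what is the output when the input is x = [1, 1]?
y = -1

y = (2)(1) + (-2)(1) + -1 = -1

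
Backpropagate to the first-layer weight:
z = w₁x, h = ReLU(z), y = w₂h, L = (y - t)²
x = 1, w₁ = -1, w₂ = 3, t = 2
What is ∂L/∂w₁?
∂L/∂w₁ = 0

Forward pass:
z = w₁x = -1×1 = -1
h = ReLU(-1) = 0
y = w₂h = 3×0 = 0

Backward pass:
∂L/∂y = 2(y - t) = 2(0 - 2) = -4
∂y/∂h = w₂ = 3
∂h/∂z = 0 (ReLU derivative)
∂z/∂w₁ = x = 1

∂L/∂w₁ = -4 × 3 × 0 × 1 = 0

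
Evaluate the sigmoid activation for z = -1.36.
0.2042

sigmoid(-1.36) = 1/(1 + e^(1.36)) = 1/(1 + 3.896) = 0.2042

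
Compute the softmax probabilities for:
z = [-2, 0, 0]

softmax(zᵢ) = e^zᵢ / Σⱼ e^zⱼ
p = [0.0634, 0.4683, 0.4683]

exp(z) = [0.1353, 1, 1]
Sum = 2.135
p = [0.0634, 0.4683, 0.4683]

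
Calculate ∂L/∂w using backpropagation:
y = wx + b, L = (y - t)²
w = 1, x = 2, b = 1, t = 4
∂L/∂w = -4

y = wx + b = (1)(2) + 1 = 3
∂L/∂y = 2(y - t) = 2(3 - 4) = -2
∂y/∂w = x = 2
∂L/∂w = ∂L/∂y · ∂y/∂w = -2 × 2 = -4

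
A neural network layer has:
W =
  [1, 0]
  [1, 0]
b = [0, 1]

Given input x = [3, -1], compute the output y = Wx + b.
y = [3, 4]

Wx = [1×3 + 0×-1, 1×3 + 0×-1]
   = [3, 3]
y = Wx + b = [3 + 0, 3 + 1] = [3, 4]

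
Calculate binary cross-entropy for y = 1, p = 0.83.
L = 0.1863

L = -1·log(0.83) - 0·log(0.17) = -log(0.83) = 0.1863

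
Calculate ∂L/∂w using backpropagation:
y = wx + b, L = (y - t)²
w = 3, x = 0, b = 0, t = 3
∂L/∂w = 0

y = wx + b = (3)(0) + 0 = 0
∂L/∂y = 2(y - t) = 2(0 - 3) = -6
∂y/∂w = x = 0
∂L/∂w = ∂L/∂y · ∂y/∂w = -6 × 0 = 0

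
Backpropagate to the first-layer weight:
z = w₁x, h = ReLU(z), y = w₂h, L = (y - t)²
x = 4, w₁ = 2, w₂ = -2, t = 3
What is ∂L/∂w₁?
∂L/∂w₁ = 304

Forward pass:
z = w₁x = 2×4 = 8
h = ReLU(8) = 8
y = w₂h = -2×8 = -16

Backward pass:
∂L/∂y = 2(y - t) = 2(-16 - 3) = -38
∂y/∂h = w₂ = -2
∂h/∂z = 1 (ReLU derivative)
∂z/∂w₁ = x = 4

∂L/∂w₁ = -38 × -2 × 1 × 4 = 304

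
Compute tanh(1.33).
0.8692

tanh(1.33) = (e^(1.33) - e^(-1.33))/(e^(1.33) + e^(-1.33)) = 0.8692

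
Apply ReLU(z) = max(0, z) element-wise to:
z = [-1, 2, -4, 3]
h = [0, 2, 0, 3]

ReLU applied element-wise: max(0,-1)=0, max(0,2)=2, max(0,-4)=0, max(0,3)=3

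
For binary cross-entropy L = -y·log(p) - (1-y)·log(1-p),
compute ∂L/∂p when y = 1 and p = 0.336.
∂L/∂p = -2.976

∂L/∂p = -y/p + (1-y)/(1-p) = -1/0.336 + 0 = -2.976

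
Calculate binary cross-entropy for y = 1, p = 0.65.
L = 0.4308

L = -1·log(0.65) - 0·log(0.35) = -log(0.65) = 0.4308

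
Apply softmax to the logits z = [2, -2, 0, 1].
p = [0.6572, 0.012, 0.0889, 0.2418]

exp(z) = [7.389, 0.1353, 1, 2.718]
Sum = 11.24
p = [0.6572, 0.012, 0.0889, 0.2418]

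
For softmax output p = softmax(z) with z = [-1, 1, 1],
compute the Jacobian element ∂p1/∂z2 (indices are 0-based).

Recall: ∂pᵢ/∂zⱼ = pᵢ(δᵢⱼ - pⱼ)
∂p1/∂z2 = -0.2193

p = softmax(z) = [0.06338, 0.4683, 0.4683]
p1 = 0.4683, p2 = 0.4683

∂p1/∂z2 = -p1 × p2 = -0.4683 × 0.4683 = -0.2193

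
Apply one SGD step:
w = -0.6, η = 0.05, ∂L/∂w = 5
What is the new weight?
w_new = -0.85

w_new = w - η·∂L/∂w = -0.6 - 0.05×(5) = -0.6 - (0.25) = -0.85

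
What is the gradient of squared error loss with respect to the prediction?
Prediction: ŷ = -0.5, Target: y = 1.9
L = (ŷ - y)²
∂L/∂ŷ = -4.8

∂L/∂ŷ = 2(ŷ - y) = 2(-0.5 - 1.9) = 2(-2.4) = -4.8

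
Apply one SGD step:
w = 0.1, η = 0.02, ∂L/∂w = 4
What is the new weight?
w_new = 0.02

w_new = w - η·∂L/∂w = 0.1 - 0.02×(4) = 0.1 - (0.08) = 0.02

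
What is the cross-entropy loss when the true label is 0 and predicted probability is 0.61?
L = 0.9416

L = -0·log(0.61) - 1·log(0.39) = -log(0.39) = 0.9416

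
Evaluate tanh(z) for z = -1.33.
-0.8692

tanh(-1.33) = (e^(-1.33) - e^(1.33))/(e^(-1.33) + e^(1.33)) = -0.8692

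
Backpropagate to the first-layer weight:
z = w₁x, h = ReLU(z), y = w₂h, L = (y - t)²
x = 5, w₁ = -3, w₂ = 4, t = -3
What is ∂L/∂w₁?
∂L/∂w₁ = 0

Forward pass:
z = w₁x = -3×5 = -15
h = ReLU(-15) = 0
y = w₂h = 4×0 = 0

Backward pass:
∂L/∂y = 2(y - t) = 2(0 - -3) = 6
∂y/∂h = w₂ = 4
∂h/∂z = 0 (ReLU derivative)
∂z/∂w₁ = x = 5

∂L/∂w₁ = 6 × 4 × 0 × 5 = 0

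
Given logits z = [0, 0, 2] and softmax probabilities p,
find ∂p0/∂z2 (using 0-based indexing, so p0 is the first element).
∂p0/∂z2 = -0.08382

p = softmax(z) = [0.1065, 0.1065, 0.787]
p0 = 0.1065, p2 = 0.787

∂p0/∂z2 = -p0 × p2 = -0.1065 × 0.787 = -0.08382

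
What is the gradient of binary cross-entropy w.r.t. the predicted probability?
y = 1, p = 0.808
∂L/∂p = -1.238

∂L/∂p = -y/p + (1-y)/(1-p) = -1/0.808 + 0 = -1.238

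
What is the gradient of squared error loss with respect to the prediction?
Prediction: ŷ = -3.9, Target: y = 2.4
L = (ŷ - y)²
∂L/∂ŷ = -12.6

∂L/∂ŷ = 2(ŷ - y) = 2(-3.9 - 2.4) = 2(-6.3) = -12.6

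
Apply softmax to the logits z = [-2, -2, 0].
p = [0.1065, 0.1065, 0.787]

exp(z) = [0.1353, 0.1353, 1]
Sum = 1.271
p = [0.1065, 0.1065, 0.787]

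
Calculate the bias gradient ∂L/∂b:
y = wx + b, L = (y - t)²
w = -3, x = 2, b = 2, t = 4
∂L/∂b = -16

y = wx + b = (-3)(2) + 2 = -4
∂L/∂y = 2(y - t) = 2(-4 - 4) = -16
∂y/∂b = 1
∂L/∂b = ∂L/∂y · ∂y/∂b = -16 × 1 = -16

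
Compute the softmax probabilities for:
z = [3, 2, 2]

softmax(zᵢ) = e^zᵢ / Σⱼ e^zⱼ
p = [0.5761, 0.2119, 0.2119]

exp(z) = [20.09, 7.389, 7.389]
Sum = 34.86
p = [0.5761, 0.2119, 0.2119]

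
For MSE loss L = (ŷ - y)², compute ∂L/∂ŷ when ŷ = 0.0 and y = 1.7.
∂L/∂ŷ = -3.4

∂L/∂ŷ = 2(ŷ - y) = 2(0.0 - 1.7) = 2(-1.7) = -3.4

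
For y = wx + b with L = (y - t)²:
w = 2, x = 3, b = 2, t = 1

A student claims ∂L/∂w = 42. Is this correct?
Correct

y = (2)(3) + 2 = 8
∂L/∂y = 2(y - t) = 2(8 - 1) = 14
∂y/∂w = x = 3
∂L/∂w = 14 × 3 = 42

Claimed value: 42
Correct: The correct gradient is 42.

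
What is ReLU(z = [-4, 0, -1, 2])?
h = [0, 0, 0, 2]

ReLU applied element-wise: max(0,-4)=0, max(0,0)=0, max(0,-1)=0, max(0,2)=2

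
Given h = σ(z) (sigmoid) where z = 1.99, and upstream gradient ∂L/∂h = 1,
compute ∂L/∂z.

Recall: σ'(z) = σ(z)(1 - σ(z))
∂L/∂z = 0.1058

σ(1.99) = 0.8797
σ'(1.99) = σ(1.99)(1 - σ(1.99)) = 0.8797 × 0.1203 = 0.1058
∂L/∂z = ∂L/∂h · σ'(z) = 1 × 0.1058 = 0.1058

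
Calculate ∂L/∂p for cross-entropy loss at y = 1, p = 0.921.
∂L/∂p = -1.086

∂L/∂p = -y/p + (1-y)/(1-p) = -1/0.921 + 0 = -1.086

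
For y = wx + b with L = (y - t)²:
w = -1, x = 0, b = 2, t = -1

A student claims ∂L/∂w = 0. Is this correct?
Correct

y = (-1)(0) + 2 = 2
∂L/∂y = 2(y - t) = 2(2 - -1) = 6
∂y/∂w = x = 0
∂L/∂w = 6 × 0 = 0

Claimed value: 0
Correct: The correct gradient is 0.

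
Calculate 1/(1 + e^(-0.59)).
0.6434

sigmoid(0.59) = 1/(1 + e^(-0.59)) = 1/(1 + 0.5543) = 0.6434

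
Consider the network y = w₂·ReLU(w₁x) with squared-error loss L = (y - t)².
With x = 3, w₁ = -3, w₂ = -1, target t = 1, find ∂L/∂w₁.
∂L/∂w₁ = 0

Forward pass:
z = w₁x = -3×3 = -9
h = ReLU(-9) = 0
y = w₂h = -1×0 = 0

Backward pass:
∂L/∂y = 2(y - t) = 2(0 - 1) = -2
∂y/∂h = w₂ = -1
∂h/∂z = 0 (ReLU derivative)
∂z/∂w₁ = x = 3

∂L/∂w₁ = -2 × -1 × 0 × 3 = 0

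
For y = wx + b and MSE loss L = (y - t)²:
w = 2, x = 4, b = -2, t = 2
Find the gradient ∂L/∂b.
∂L/∂b = 8

y = wx + b = (2)(4) + -2 = 6
∂L/∂y = 2(y - t) = 2(6 - 2) = 8
∂y/∂b = 1
∂L/∂b = ∂L/∂y · ∂y/∂b = 8 × 1 = 8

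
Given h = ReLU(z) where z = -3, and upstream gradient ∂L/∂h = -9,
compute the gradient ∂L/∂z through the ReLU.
∂L/∂z = 0

h = ReLU(-3) = 0
Since z < 0: ∂h/∂z = 0
∂L/∂z = ∂L/∂h · ∂h/∂z = -9 × 0 = 0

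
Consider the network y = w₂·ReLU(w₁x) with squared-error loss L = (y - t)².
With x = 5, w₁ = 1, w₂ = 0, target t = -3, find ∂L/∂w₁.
∂L/∂w₁ = 0

Forward pass:
z = w₁x = 1×5 = 5
h = ReLU(5) = 5
y = w₂h = 0×5 = 0

Backward pass:
∂L/∂y = 2(y - t) = 2(0 - -3) = 6
∂y/∂h = w₂ = 0
∂h/∂z = 1 (ReLU derivative)
∂z/∂w₁ = x = 5

∂L/∂w₁ = 6 × 0 × 1 × 5 = 0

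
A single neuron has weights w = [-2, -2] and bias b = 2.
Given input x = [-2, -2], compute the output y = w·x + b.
y = 10

y = (-2)(-2) + (-2)(-2) + 2 = 10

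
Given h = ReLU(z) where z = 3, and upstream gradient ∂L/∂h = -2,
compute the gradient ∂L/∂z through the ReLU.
∂L/∂z = -2

h = ReLU(3) = 3
Since z > 0: ∂h/∂z = 1
∂L/∂z = ∂L/∂h · ∂h/∂z = -2 × 1 = -2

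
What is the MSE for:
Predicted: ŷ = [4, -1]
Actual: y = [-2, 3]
MSE = 26

MSE = (1/2)((4--2)² + (-1-3)²) = (1/2)(36 + 16) = 26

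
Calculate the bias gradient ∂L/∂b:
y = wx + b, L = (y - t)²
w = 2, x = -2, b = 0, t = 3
∂L/∂b = -14

y = wx + b = (2)(-2) + 0 = -4
∂L/∂y = 2(y - t) = 2(-4 - 3) = -14
∂y/∂b = 1
∂L/∂b = ∂L/∂y · ∂y/∂b = -14 × 1 = -14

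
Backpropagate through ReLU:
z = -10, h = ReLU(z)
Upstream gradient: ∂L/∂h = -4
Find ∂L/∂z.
∂L/∂z = 0

h = ReLU(-10) = 0
Since z < 0: ∂h/∂z = 0
∂L/∂z = ∂L/∂h · ∂h/∂z = -4 × 0 = 0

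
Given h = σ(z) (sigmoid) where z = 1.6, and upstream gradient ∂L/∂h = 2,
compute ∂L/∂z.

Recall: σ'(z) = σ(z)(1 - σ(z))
∂L/∂z = 0.2795

σ(1.6) = 0.832
σ'(1.6) = σ(1.6)(1 - σ(1.6)) = 0.832 × 0.168 = 0.1398
∂L/∂z = ∂L/∂h · σ'(z) = 2 × 0.1398 = 0.2795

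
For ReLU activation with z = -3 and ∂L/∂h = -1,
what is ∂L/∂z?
∂L/∂z = 0

h = ReLU(-3) = 0
Since z < 0: ∂h/∂z = 0
∂L/∂z = ∂L/∂h · ∂h/∂z = -1 × 0 = 0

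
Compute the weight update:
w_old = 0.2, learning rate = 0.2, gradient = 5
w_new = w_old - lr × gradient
w_new = -0.8

w_new = w - η·∂L/∂w = 0.2 - 0.2×(5) = 0.2 - (1) = -0.8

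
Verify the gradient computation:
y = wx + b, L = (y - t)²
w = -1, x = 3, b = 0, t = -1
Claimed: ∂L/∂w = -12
Correct

y = (-1)(3) + 0 = -3
∂L/∂y = 2(y - t) = 2(-3 - -1) = -4
∂y/∂w = x = 3
∂L/∂w = -4 × 3 = -12

Claimed value: -12
Correct: The correct gradient is -12.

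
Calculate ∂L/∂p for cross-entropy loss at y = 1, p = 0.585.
∂L/∂p = -1.709

∂L/∂p = -y/p + (1-y)/(1-p) = -1/0.585 + 0 = -1.709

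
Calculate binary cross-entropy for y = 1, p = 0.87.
L = 0.1393

L = -1·log(0.87) - 0·log(0.13) = -log(0.87) = 0.1393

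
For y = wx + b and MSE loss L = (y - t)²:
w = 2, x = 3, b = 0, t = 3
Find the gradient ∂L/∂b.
∂L/∂b = 6

y = wx + b = (2)(3) + 0 = 6
∂L/∂y = 2(y - t) = 2(6 - 3) = 6
∂y/∂b = 1
∂L/∂b = ∂L/∂y · ∂y/∂b = 6 × 1 = 6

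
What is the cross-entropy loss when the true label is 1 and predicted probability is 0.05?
L = 2.996

L = -1·log(0.05) - 0·log(0.95) = -log(0.05) = 2.996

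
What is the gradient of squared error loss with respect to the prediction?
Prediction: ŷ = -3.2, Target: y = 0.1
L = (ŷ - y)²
∂L/∂ŷ = -6.6

∂L/∂ŷ = 2(ŷ - y) = 2(-3.2 - 0.1) = 2(-3.3) = -6.6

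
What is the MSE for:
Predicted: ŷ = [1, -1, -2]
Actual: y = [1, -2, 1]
MSE = 3.333

MSE = (1/3)((1-1)² + (-1--2)² + (-2-1)²) = (1/3)(0 + 1 + 9) = 3.333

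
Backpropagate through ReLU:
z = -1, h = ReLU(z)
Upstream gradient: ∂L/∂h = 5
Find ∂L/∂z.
∂L/∂z = 0

h = ReLU(-1) = 0
Since z < 0: ∂h/∂z = 0
∂L/∂z = ∂L/∂h · ∂h/∂z = 5 × 0 = 0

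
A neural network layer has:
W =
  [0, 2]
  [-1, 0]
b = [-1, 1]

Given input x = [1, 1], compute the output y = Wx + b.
y = [1, 0]

Wx = [0×1 + 2×1, -1×1 + 0×1]
   = [2, -1]
y = Wx + b = [2 + -1, -1 + 1] = [1, 0]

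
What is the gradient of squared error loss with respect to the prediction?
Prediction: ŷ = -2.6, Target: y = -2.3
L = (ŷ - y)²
∂L/∂ŷ = -0.6

∂L/∂ŷ = 2(ŷ - y) = 2(-2.6 - -2.3) = 2(-0.3) = -0.6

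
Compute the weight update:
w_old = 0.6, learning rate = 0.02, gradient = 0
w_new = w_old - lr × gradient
w_new = 0.6

w_new = w - η·∂L/∂w = 0.6 - 0.02×(0) = 0.6 - (0) = 0.6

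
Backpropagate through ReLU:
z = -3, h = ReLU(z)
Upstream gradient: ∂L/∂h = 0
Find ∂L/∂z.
∂L/∂z = 0

h = ReLU(-3) = 0
Since z < 0: ∂h/∂z = 0
∂L/∂z = ∂L/∂h · ∂h/∂z = 0 × 0 = 0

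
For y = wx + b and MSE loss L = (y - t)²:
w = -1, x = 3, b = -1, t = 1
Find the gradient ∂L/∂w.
∂L/∂w = -30

y = wx + b = (-1)(3) + -1 = -4
∂L/∂y = 2(y - t) = 2(-4 - 1) = -10
∂y/∂w = x = 3
∂L/∂w = ∂L/∂y · ∂y/∂w = -10 × 3 = -30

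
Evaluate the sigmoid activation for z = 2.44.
0.9198

sigmoid(2.44) = 1/(1 + e^(-2.44)) = 1/(1 + 0.08716) = 0.9198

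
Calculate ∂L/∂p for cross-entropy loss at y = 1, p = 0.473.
∂L/∂p = -2.114

∂L/∂p = -y/p + (1-y)/(1-p) = -1/0.473 + 0 = -2.114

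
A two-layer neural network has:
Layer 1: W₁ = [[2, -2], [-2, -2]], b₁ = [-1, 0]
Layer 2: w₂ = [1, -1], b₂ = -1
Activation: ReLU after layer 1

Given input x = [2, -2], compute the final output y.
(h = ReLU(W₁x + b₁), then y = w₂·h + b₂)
y = 6

Layer 1 pre-activation: z₁ = [7, 0]
After ReLU: h = [7, 0]
Layer 2 output: y = 1×7 + -1×0 + -1 = 6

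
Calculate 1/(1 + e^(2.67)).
0.06477

sigmoid(-2.67) = 1/(1 + e^(2.67)) = 1/(1 + 14.44) = 0.06477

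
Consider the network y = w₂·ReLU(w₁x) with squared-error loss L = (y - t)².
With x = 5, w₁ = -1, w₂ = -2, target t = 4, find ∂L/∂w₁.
∂L/∂w₁ = 0

Forward pass:
z = w₁x = -1×5 = -5
h = ReLU(-5) = 0
y = w₂h = -2×0 = 0

Backward pass:
∂L/∂y = 2(y - t) = 2(0 - 4) = -8
∂y/∂h = w₂ = -2
∂h/∂z = 0 (ReLU derivative)
∂z/∂w₁ = x = 5

∂L/∂w₁ = -8 × -2 × 0 × 5 = 0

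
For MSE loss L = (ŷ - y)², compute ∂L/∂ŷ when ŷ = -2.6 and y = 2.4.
∂L/∂ŷ = -10.0

∂L/∂ŷ = 2(ŷ - y) = 2(-2.6 - 2.4) = 2(-5.0) = -10.0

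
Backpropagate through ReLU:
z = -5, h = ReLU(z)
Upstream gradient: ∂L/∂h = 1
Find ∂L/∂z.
∂L/∂z = 0

h = ReLU(-5) = 0
Since z < 0: ∂h/∂z = 0
∂L/∂z = ∂L/∂h · ∂h/∂z = 1 × 0 = 0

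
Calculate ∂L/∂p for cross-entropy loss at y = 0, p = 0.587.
∂L/∂p = 2.421

∂L/∂p = -y/p + (1-y)/(1-p) = 0 + 1/0.413 = 2.421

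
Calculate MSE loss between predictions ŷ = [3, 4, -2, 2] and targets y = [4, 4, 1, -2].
MSE = 6.5

MSE = (1/4)((3-4)² + (4-4)² + (-2-1)² + (2--2)²) = (1/4)(1 + 0 + 9 + 16) = 6.5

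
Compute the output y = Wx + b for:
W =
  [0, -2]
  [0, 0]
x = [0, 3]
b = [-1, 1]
y = [-7, 1]

Wx = [0×0 + -2×3, 0×0 + 0×3]
   = [-6, 0]
y = Wx + b = [-6 + -1, 0 + 1] = [-7, 1]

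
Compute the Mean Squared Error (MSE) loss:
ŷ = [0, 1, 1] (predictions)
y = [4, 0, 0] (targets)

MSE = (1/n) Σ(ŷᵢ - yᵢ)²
MSE = 6

MSE = (1/3)((0-4)² + (1-0)² + (1-0)²) = (1/3)(16 + 1 + 1) = 6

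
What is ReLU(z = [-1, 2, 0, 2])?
h = [0, 2, 0, 2]

ReLU applied element-wise: max(0,-1)=0, max(0,2)=2, max(0,0)=0, max(0,2)=2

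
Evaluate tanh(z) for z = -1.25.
-0.8483

tanh(-1.25) = (e^(-1.25) - e^(1.25))/(e^(-1.25) + e^(1.25)) = -0.8483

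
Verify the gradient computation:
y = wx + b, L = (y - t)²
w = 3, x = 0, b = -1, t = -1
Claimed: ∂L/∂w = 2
Incorrect

y = (3)(0) + -1 = -1
∂L/∂y = 2(y - t) = 2(-1 - -1) = 0
∂y/∂w = x = 0
∂L/∂w = 0 × 0 = 0

Claimed value: 2
Incorrect: The correct gradient is 0.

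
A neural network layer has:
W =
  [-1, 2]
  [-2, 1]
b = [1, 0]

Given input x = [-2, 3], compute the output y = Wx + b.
y = [9, 7]

Wx = [-1×-2 + 2×3, -2×-2 + 1×3]
   = [8, 7]
y = Wx + b = [8 + 1, 7 + 0] = [9, 7]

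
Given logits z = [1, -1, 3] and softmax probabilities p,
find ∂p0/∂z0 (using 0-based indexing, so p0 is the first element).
∂p0/∂z0 = 0.1035

p = softmax(z) = [0.1173, 0.01588, 0.8668]
p0 = 0.1173

∂p0/∂z0 = p0(1 - p0) = 0.1173 × (1 - 0.1173) = 0.1035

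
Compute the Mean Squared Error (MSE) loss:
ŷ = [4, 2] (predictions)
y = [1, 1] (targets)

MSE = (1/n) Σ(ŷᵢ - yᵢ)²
MSE = 5

MSE = (1/2)((4-1)² + (2-1)²) = (1/2)(9 + 1) = 5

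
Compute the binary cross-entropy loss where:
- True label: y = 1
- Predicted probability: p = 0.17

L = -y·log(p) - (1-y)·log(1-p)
L = 1.772

L = -1·log(0.17) - 0·log(0.83) = -log(0.17) = 1.772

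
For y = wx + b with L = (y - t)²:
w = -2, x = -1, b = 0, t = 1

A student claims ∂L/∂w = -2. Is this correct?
Correct

y = (-2)(-1) + 0 = 2
∂L/∂y = 2(y - t) = 2(2 - 1) = 2
∂y/∂w = x = -1
∂L/∂w = 2 × -1 = -2

Claimed value: -2
Correct: The correct gradient is -2.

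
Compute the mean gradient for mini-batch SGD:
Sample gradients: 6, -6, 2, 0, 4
Average gradient = 1.2

Average = (1/5)(6 + -6 + 2 + 0 + 4) = 6/5 = 1.2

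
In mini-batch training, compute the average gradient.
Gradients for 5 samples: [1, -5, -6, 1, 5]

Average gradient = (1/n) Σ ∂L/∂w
Average gradient = -0.8

Average = (1/5)(1 + -5 + -6 + 1 + 5) = -4/5 = -0.8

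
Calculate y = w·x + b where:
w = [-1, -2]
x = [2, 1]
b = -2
y = -6

y = (-1)(2) + (-2)(1) + -2 = -6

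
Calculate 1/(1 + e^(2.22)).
0.09797

sigmoid(-2.22) = 1/(1 + e^(2.22)) = 1/(1 + 9.207) = 0.09797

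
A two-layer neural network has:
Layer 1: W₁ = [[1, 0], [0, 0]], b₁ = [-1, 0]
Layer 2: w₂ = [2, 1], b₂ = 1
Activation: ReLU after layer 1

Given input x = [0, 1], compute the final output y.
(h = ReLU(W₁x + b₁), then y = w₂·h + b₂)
y = 1

Layer 1 pre-activation: z₁ = [-1, 0]
After ReLU: h = [0, 0]
Layer 2 output: y = 2×0 + 1×0 + 1 = 1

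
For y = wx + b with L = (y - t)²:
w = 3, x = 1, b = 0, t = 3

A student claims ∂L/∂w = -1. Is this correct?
Incorrect

y = (3)(1) + 0 = 3
∂L/∂y = 2(y - t) = 2(3 - 3) = 0
∂y/∂w = x = 1
∂L/∂w = 0 × 1 = 0

Claimed value: -1
Incorrect: The correct gradient is 0.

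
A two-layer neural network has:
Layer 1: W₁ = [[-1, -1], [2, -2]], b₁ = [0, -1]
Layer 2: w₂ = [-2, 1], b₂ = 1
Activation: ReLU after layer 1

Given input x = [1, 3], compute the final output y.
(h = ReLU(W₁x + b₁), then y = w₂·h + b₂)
y = 1

Layer 1 pre-activation: z₁ = [-4, -5]
After ReLU: h = [0, 0]
Layer 2 output: y = -2×0 + 1×0 + 1 = 1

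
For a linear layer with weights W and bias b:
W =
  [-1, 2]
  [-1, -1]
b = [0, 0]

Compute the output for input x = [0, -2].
y = [-4, 2]

Wx = [-1×0 + 2×-2, -1×0 + -1×-2]
   = [-4, 2]
y = Wx + b = [-4 + 0, 2 + 0] = [-4, 2]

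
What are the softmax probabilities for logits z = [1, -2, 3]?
p = [0.1185, 0.0059, 0.8756]

exp(z) = [2.718, 0.1353, 20.09]
Sum = 22.94
p = [0.1185, 0.0059, 0.8756]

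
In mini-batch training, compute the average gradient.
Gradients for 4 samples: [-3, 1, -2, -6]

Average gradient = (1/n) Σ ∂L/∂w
Average gradient = -2.5

Average = (1/4)(-3 + 1 + -2 + -6) = -10/4 = -2.5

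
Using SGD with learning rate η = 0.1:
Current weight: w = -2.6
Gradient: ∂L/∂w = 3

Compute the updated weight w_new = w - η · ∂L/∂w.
w_new = -2.9

w_new = w - η·∂L/∂w = -2.6 - 0.1×(3) = -2.6 - (0.3) = -2.9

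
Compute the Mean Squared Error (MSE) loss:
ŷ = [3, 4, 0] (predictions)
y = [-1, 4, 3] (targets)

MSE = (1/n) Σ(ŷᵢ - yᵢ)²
MSE = 8.333

MSE = (1/3)((3--1)² + (4-4)² + (0-3)²) = (1/3)(16 + 0 + 9) = 8.333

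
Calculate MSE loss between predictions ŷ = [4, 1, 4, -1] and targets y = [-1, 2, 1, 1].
MSE = 9.75

MSE = (1/4)((4--1)² + (1-2)² + (4-1)² + (-1-1)²) = (1/4)(25 + 1 + 9 + 4) = 9.75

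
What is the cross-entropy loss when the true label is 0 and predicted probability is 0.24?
L = 0.2744

L = -0·log(0.24) - 1·log(0.76) = -log(0.76) = 0.2744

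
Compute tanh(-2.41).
-0.984

tanh(-2.41) = (e^(-2.41) - e^(2.41))/(e^(-2.41) + e^(2.41)) = -0.984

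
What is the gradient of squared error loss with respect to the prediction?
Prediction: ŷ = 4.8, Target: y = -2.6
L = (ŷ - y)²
∂L/∂ŷ = 14.8

∂L/∂ŷ = 2(ŷ - y) = 2(4.8 - -2.6) = 2(7.4) = 14.8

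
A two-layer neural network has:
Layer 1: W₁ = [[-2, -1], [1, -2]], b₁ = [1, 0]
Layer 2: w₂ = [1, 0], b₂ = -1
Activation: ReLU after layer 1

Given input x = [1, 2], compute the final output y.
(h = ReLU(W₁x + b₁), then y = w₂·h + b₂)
y = -1

Layer 1 pre-activation: z₁ = [-3, -3]
After ReLU: h = [0, 0]
Layer 2 output: y = 1×0 + 0×0 + -1 = -1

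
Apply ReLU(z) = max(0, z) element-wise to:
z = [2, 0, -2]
h = [2, 0, 0]

ReLU applied element-wise: max(0,2)=2, max(0,0)=0, max(0,-2)=0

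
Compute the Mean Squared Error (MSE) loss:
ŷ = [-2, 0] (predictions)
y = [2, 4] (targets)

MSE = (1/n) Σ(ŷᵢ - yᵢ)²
MSE = 16

MSE = (1/2)((-2-2)² + (0-4)²) = (1/2)(16 + 16) = 16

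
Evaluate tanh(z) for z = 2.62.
0.9895

tanh(2.62) = (e^(2.62) - e^(-2.62))/(e^(2.62) + e^(-2.62)) = 0.9895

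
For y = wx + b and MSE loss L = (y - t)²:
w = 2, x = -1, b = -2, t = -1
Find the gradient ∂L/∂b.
∂L/∂b = -6

y = wx + b = (2)(-1) + -2 = -4
∂L/∂y = 2(y - t) = 2(-4 - -1) = -6
∂y/∂b = 1
∂L/∂b = ∂L/∂y · ∂y/∂b = -6 × 1 = -6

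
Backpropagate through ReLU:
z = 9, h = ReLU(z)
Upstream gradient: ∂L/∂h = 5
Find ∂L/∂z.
∂L/∂z = 5

h = ReLU(9) = 9
Since z > 0: ∂h/∂z = 1
∂L/∂z = ∂L/∂h · ∂h/∂z = 5 × 1 = 5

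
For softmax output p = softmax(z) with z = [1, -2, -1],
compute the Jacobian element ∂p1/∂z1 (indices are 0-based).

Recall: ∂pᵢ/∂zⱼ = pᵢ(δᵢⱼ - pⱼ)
∂p1/∂z1 = 0.04025

p = softmax(z) = [0.8438, 0.04201, 0.1142]
p1 = 0.04201

∂p1/∂z1 = p1(1 - p1) = 0.04201 × (1 - 0.04201) = 0.04025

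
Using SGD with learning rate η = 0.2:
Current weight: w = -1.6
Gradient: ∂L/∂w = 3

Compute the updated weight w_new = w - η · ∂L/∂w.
w_new = -2.2

w_new = w - η·∂L/∂w = -1.6 - 0.2×(3) = -1.6 - (0.6) = -2.2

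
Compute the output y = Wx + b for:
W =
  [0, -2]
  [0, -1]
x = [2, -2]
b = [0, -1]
y = [4, 1]

Wx = [0×2 + -2×-2, 0×2 + -1×-2]
   = [4, 2]
y = Wx + b = [4 + 0, 2 + -1] = [4, 1]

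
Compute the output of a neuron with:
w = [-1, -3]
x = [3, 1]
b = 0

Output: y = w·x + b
y = -6

y = (-1)(3) + (-3)(1) + 0 = -6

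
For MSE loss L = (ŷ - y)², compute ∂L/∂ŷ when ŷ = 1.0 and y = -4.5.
∂L/∂ŷ = 11.0

∂L/∂ŷ = 2(ŷ - y) = 2(1.0 - -4.5) = 2(5.5) = 11.0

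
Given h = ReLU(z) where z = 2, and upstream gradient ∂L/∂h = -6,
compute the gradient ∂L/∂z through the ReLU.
∂L/∂z = -6

h = ReLU(2) = 2
Since z > 0: ∂h/∂z = 1
∂L/∂z = ∂L/∂h · ∂h/∂z = -6 × 1 = -6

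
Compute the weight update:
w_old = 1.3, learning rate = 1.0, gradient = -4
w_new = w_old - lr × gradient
w_new = 5.3

w_new = w - η·∂L/∂w = 1.3 - 1.0×(-4) = 1.3 - (-4) = 5.3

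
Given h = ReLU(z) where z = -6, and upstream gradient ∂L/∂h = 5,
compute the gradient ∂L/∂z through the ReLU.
∂L/∂z = 0

h = ReLU(-6) = 0
Since z < 0: ∂h/∂z = 0
∂L/∂z = ∂L/∂h · ∂h/∂z = 5 × 0 = 0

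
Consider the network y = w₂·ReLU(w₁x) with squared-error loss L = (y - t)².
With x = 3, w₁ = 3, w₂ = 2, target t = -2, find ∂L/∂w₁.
∂L/∂w₁ = 240

Forward pass:
z = w₁x = 3×3 = 9
h = ReLU(9) = 9
y = w₂h = 2×9 = 18

Backward pass:
∂L/∂y = 2(y - t) = 2(18 - -2) = 40
∂y/∂h = w₂ = 2
∂h/∂z = 1 (ReLU derivative)
∂z/∂w₁ = x = 3

∂L/∂w₁ = 40 × 2 × 1 × 3 = 240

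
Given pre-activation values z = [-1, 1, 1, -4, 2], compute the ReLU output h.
h = [0, 1, 1, 0, 2]

ReLU applied element-wise: max(0,-1)=0, max(0,1)=1, max(0,1)=1, max(0,-4)=0, max(0,2)=2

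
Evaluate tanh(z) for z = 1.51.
0.9069

tanh(1.51) = (e^(1.51) - e^(-1.51))/(e^(1.51) + e^(-1.51)) = 0.9069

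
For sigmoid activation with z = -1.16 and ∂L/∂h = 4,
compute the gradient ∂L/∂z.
∂L/∂z = 0.7268

σ(-1.16) = 0.2387
σ'(-1.16) = σ(-1.16)(1 - σ(-1.16)) = 0.2387 × 0.7613 = 0.1817
∂L/∂z = ∂L/∂h · σ'(z) = 4 × 0.1817 = 0.7268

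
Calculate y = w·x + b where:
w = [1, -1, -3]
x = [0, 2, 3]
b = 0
y = -11

y = (1)(0) + (-1)(2) + (-3)(3) + 0 = -11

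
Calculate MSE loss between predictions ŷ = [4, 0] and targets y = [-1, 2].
MSE = 14.5

MSE = (1/2)((4--1)² + (0-2)²) = (1/2)(25 + 4) = 14.5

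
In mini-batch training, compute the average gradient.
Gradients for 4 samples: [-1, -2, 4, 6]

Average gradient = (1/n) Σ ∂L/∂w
Average gradient = 1.75

Average = (1/4)(-1 + -2 + 4 + 6) = 7/4 = 1.75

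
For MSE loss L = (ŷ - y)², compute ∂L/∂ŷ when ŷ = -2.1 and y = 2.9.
∂L/∂ŷ = -10.0

∂L/∂ŷ = 2(ŷ - y) = 2(-2.1 - 2.9) = 2(-5.0) = -10.0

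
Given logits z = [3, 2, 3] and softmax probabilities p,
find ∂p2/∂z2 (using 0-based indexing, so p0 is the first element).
∂p2/∂z2 = 0.244

p = softmax(z) = [0.4223, 0.1554, 0.4223]
p2 = 0.4223

∂p2/∂z2 = p2(1 - p2) = 0.4223 × (1 - 0.4223) = 0.244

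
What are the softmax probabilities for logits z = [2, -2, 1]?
p = [0.7214, 0.0132, 0.2654]

exp(z) = [7.389, 0.1353, 2.718]
Sum = 10.24
p = [0.7214, 0.0132, 0.2654]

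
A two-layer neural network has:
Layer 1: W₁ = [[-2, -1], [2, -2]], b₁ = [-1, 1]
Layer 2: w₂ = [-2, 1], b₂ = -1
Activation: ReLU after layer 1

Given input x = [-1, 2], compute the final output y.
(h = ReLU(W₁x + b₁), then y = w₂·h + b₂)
y = -1

Layer 1 pre-activation: z₁ = [-1, -5]
After ReLU: h = [0, 0]
Layer 2 output: y = -2×0 + 1×0 + -1 = -1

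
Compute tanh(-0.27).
-0.2636

tanh(-0.27) = (e^(-0.27) - e^(0.27))/(e^(-0.27) + e^(0.27)) = -0.2636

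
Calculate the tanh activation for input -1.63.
-0.9261

tanh(-1.63) = (e^(-1.63) - e^(1.63))/(e^(-1.63) + e^(1.63)) = -0.9261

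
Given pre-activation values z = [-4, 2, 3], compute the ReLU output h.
h = [0, 2, 3]

ReLU applied element-wise: max(0,-4)=0, max(0,2)=2, max(0,3)=3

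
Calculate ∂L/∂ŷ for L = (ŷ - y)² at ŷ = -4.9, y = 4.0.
∂L/∂ŷ = -17.8

∂L/∂ŷ = 2(ŷ - y) = 2(-4.9 - 4.0) = 2(-8.9) = -17.8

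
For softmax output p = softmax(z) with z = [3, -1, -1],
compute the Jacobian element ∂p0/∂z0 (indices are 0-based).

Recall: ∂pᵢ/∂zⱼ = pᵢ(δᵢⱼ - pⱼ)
∂p0/∂z0 = 0.03409

p = softmax(z) = [0.9647, 0.01767, 0.01767]
p0 = 0.9647

∂p0/∂z0 = p0(1 - p0) = 0.9647 × (1 - 0.9647) = 0.03409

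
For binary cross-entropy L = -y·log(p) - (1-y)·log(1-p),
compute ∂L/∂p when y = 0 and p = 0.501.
∂L/∂p = 2.004

∂L/∂p = -y/p + (1-y)/(1-p) = 0 + 1/0.499 = 2.004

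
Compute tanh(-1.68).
-0.9329

tanh(-1.68) = (e^(-1.68) - e^(1.68))/(e^(-1.68) + e^(1.68)) = -0.9329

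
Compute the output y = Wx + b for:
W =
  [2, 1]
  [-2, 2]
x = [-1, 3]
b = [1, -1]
y = [2, 7]

Wx = [2×-1 + 1×3, -2×-1 + 2×3]
   = [1, 8]
y = Wx + b = [1 + 1, 8 + -1] = [2, 7]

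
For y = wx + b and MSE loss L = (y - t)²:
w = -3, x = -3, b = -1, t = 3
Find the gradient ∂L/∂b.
∂L/∂b = 10

y = wx + b = (-3)(-3) + -1 = 8
∂L/∂y = 2(y - t) = 2(8 - 3) = 10
∂y/∂b = 1
∂L/∂b = ∂L/∂y · ∂y/∂b = 10 × 1 = 10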